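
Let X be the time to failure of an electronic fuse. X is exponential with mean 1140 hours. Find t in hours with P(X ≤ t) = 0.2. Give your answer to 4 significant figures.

The rate is λ = 1/1140 = 0.000877193 per hour.
Set 1 − e^(−λt) = 0.2, so t = −ln(0.8)/λ = 0.22314/0.000877193 ≈ 254.384 hours.

254.4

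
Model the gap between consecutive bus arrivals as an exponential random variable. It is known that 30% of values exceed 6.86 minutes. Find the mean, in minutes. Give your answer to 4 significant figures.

e^(−λ·6.86) = 0.30 ⇒ λ = −ln(0.30)/6.86 = 0.175506.
Mean = 1/λ = 5.6978 minutes.

5.698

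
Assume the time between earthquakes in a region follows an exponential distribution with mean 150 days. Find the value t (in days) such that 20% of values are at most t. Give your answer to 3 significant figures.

33.5

The rate is λ = 1/150 = 0.00666667 per day.
Set 1 − e^(−λt) = 0.2, so t = −ln(0.8)/λ = 0.22314/0.00666667 ≈ 33.4715 days.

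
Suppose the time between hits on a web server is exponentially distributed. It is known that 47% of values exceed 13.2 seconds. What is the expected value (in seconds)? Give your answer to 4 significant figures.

17.48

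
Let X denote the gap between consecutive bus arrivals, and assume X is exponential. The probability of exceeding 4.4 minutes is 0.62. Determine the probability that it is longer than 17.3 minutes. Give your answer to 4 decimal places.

e^(−λ·4.4) = 0.62 ⇒ λ = −ln(0.62)/4.4 = 0.108645.
P(X > 17.3) = e^(−0.108645·17.3) = e^(−1.8795) ≈ 0.1527.

0.1527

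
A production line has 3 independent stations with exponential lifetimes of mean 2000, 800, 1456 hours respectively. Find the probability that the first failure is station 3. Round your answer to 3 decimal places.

Rates: λ_i = 1/mean_i → 0.0005, 0.00125, 0.000686813; Σλ = 0.00243681.
P(station 3 first) = λ_3/Σλ = 0.000686813/0.00243681 ≈ 0.282.

0.282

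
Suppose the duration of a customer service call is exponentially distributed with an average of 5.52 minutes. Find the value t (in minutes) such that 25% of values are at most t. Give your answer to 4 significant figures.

The rate is λ = 1/5.52 = 0.181159 per minute.
Set 1 − e^(−λt) = 0.25, so t = −ln(0.75)/λ = 0.28768/0.181159 ≈ 1.58801 minutes.

1.588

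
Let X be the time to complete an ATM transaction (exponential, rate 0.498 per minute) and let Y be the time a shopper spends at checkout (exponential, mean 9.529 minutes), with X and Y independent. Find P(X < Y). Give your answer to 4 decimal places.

λ_1 = 0.498, λ_2 = 1/9.529 = 0.104943.
For independent exponentials, P(X < Y) = λ_1/(λ_1+λ_2) = 0.498/0.602943 ≈ 0.8259.

0.8259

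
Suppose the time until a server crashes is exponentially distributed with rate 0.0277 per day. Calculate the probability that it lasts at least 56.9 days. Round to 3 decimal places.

P(X > 56.9) = e^(−λ·56.9) = e^(−1.5761) ≈ 0.207.

0.207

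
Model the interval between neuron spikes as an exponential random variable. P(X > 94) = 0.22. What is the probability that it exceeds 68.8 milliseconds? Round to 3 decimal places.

0.330

e^(−λ·94) = 0.22 ⇒ λ = −ln(0.22)/94 = 0.0161077.
P(X > 68.8) = e^(−0.0161077·68.8) = e^(−1.1082) ≈ 0.330.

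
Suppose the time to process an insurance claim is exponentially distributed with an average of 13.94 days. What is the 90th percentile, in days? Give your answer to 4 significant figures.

The rate is λ = 1/13.94 = 0.071736 per day.
Set 1 − e^(−λt) = 0.9, so t = −ln(0.1)/λ = 2.3026/0.071736 ≈ 32.098 days.

32.10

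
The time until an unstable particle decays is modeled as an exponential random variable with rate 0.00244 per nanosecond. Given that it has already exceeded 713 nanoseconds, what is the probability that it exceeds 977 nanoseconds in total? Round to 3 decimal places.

P(X > s+t | X > s) = e^(−λ(s+t))/e^(−λs) = e^(−λt), independent of s = 713.
P(X > 264) = e^(−0.64416) ≈ 0.525.

0.525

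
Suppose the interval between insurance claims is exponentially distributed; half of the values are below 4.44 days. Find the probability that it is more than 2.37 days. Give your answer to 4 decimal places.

For an exponential, median = ln(2)/λ, so λ = ln 2 / 4.44 = 0.156114 per day.
P(X > 2.37) = e^(−λ·2.37) = e^(−0.36999) ≈ 0.6907.

0.6907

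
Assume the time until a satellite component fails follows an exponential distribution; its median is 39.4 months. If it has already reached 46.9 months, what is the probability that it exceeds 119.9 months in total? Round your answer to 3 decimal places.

0.277

For an exponential, median = ln(2)/λ, so λ = ln 2 / 39.4 = 0.0175926 per month.
By the memoryless property, P(X > 46.9+73 | X > 46.9) = P(X > 73).
P(X > 73) = e^(−1.2843) ≈ 0.277.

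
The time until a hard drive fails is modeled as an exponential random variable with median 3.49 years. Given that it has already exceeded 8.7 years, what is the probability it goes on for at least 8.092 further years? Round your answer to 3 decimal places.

0.200

For an exponential, median = ln(2)/λ, so λ = ln 2 / 3.49 = 0.19861 per year.
The exponential is memoryless, so the remaining time is again Exp(λ): the condition X > 8.7 is irrelevant.
P(X > 8.092) = e^(−1.6071) ≈ 0.200.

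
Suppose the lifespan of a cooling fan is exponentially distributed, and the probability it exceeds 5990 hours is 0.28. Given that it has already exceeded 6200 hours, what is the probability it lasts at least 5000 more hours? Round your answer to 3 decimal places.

0.346

From e^(−λ·5990) = 0.28, λ = −ln(0.28)/5990 = 0.000212515.
Memoryless: P(X > 6200+5000 | X > 6200) = P(X > 5000) = e^(−0.000212515·5000) ≈ 0.346.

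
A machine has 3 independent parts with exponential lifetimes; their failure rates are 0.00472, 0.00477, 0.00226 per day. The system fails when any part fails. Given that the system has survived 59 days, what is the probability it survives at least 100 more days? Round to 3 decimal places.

Time to first failure ~ Exp(Σλ) with Σλ = 0.01175.
By memorylessness, P(T > 59+100 | T > 59) = P(T > 100) = e^(−0.01175·100) ≈ 0.309.

0.309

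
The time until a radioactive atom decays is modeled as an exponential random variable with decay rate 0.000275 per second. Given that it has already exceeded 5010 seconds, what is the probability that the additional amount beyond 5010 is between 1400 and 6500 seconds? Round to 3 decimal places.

0.513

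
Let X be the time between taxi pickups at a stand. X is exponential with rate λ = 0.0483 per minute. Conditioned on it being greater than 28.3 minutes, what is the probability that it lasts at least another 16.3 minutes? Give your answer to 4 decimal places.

P(X > s+t | X > s) = e^(−λ(s+t))/e^(−λs) = e^(−λt), independent of s = 28.3.
P(X > 16.3) = e^(−0.78729) ≈ 0.4551.

0.4551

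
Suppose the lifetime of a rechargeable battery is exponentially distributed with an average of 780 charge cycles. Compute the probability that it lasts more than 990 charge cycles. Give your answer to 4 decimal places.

The rate is λ = 1/780 = 0.00128205 per charge cycle.
P(X > 990) = e^(−λ·990) = e^(−1.2692) ≈ 0.2810.

0.2810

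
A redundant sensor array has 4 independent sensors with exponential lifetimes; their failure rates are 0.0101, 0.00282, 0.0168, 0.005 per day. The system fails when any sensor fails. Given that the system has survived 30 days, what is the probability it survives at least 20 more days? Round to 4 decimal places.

Time to first failure ~ Exp(Σλ) with Σλ = 0.03472.
By memorylessness, P(T > 30+20 | T > 30) = P(T > 20) = e^(−0.03472·20) ≈ 0.4994.

0.4994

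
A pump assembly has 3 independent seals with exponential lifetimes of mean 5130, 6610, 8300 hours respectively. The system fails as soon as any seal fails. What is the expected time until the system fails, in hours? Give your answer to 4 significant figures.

2143

The first failure time is exponential with rate Σλ_i = 1/5130 + 1/6610 + 1/8300 = 0.0004667 per hour.
E[min] = 1/Σλ = 1/0.0004667 = 2142.71 hours.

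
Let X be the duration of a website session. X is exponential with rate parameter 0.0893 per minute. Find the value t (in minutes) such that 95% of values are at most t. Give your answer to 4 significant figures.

33.55

Set 1 − e^(−λt) = 0.95, so t = −ln(0.05)/λ = 2.9957/0.0893 ≈ 33.5468 minutes.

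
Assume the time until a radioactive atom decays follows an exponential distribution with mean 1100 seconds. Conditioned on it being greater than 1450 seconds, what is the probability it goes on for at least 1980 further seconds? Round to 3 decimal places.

0.165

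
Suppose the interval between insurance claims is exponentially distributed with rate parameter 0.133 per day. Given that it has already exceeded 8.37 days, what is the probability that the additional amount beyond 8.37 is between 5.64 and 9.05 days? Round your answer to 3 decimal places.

0.172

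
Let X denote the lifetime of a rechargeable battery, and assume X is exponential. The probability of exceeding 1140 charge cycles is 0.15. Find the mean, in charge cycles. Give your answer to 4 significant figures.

600.9

e^(−λ·1140) = 0.15 ⇒ λ = −ln(0.15)/1140 = 0.00166414.
Mean = 1/λ = 600.911 charge cycles.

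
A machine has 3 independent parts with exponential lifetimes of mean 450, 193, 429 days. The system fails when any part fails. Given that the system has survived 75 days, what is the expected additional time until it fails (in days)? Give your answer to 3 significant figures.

103

First-failure rate Σλ = 1/450 + 1/193 + 1/429 = 0.00973457.
By memorylessness the expected residual is 1/Σλ = 102.727 days, regardless of the 75 already elapsed.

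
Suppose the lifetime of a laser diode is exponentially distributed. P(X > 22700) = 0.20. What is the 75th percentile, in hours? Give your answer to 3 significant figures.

19600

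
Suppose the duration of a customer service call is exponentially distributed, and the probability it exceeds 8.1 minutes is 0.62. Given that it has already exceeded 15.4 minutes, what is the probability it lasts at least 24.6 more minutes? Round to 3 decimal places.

0.234

From e^(−λ·8.1) = 0.62, λ = −ln(0.62)/8.1 = 0.0590168.
Memoryless: P(X > 15.4+24.6 | X > 15.4) = P(X > 24.6) = e^(−0.0590168·24.6) ≈ 0.234.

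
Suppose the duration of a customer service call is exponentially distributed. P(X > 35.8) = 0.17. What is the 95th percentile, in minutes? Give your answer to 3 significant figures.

e^(−λ·35.8) = 0.17 ⇒ λ = −ln(0.17)/35.8 = 0.049496.
95th percentile: 1 − e^(−λt) = 0.95, t = −ln(0.05)/λ = 60.5247 minutes.

60.5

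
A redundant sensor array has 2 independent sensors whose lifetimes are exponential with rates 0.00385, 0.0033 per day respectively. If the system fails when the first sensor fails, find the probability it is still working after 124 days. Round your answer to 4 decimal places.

0.4121

The time to first failure is exponential with rate Σλ = 0.00385 + 0.0033 = 0.00715.
P(min > 124) = e^(−0.00715·124) = e^(−0.8866) ≈ 0.4121.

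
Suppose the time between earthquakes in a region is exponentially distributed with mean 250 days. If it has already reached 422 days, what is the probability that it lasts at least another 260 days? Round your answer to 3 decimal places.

The rate is λ = 1/250 = 0.004 per day.
P(X > s+t | X > s) = e^(−λ(s+t))/e^(−λs) = e^(−λt), independent of s = 422.
P(X > 260) = e^(−1.04) ≈ 0.353.

0.353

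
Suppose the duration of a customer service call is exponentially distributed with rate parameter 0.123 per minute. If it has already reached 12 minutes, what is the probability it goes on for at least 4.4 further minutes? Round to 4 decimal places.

By the memoryless property, P(X > 12+4.4 | X > 12) = P(X > 4.4).
P(X > 4.4) = e^(−0.5412) ≈ 0.5820.

0.5820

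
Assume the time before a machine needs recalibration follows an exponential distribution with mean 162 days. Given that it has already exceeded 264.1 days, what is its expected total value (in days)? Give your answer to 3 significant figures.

426

The rate is λ = 1/162 = 0.00617284 per day.
By memorylessness, E[X | X > 264.1] = 264.1 + 1/λ = 264.1 + 162 = 426.1 days.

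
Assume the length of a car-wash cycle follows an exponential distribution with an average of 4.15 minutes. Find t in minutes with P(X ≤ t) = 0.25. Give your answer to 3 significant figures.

The rate is λ = 1/4.15 = 0.240964 per minute.
Set 1 − e^(−λt) = 0.25, so t = −ln(0.75)/λ = 0.28768/0.240964 ≈ 1.19388 minutes.

1.19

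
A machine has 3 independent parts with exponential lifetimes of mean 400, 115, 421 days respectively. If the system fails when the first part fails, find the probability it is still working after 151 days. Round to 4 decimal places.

0.1288

The first failure time is exponential with rate Σλ_i = 1/400 + 1/115 + 1/421 = 0.0135709 per day.
P(min > 151) = e^(−0.0135709·151) = e^(−2.0492) ≈ 0.1288.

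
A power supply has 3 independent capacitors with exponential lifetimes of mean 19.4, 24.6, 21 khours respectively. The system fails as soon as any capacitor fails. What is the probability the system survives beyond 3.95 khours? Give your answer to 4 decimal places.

0.5756

The first failure time is exponential with rate Σλ_i = 1/19.4 + 1/24.6 + 1/21 = 0.139816 per khour.
P(min > 3.95) = e^(−0.139816·3.95) = e^(−0.55227) ≈ 0.5756.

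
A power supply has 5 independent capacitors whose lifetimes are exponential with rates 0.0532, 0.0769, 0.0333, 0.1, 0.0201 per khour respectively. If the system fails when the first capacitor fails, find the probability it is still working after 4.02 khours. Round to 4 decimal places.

The time to first failure is exponential with rate Σλ = 0.0532 + 0.0769 + 0.0333 + 0.1 + 0.0201 = 0.2835.
P(min > 4.02) = e^(−0.2835·4.02) = e^(−1.1397) ≈ 0.3199.

0.3199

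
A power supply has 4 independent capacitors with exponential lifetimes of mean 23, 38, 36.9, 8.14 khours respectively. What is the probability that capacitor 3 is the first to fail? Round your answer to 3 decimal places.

0.123

Rates: λ_i = 1/mean_i → 0.0434783, 0.0263158, 0.0271003, 0.12285; Σλ = 0.219744.
P(capacitor 3 first) = λ_3/Σλ = 0.0271003/0.219744 ≈ 0.123.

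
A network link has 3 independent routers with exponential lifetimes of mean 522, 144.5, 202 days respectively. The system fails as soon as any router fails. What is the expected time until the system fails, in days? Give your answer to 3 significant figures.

72.5

The first failure time is exponential with rate Σλ_i = 1/522 + 1/144.5 + 1/202 = 0.0137866 per day.
E[min] = 1/Σλ = 1/0.0137866 = 72.5341 days.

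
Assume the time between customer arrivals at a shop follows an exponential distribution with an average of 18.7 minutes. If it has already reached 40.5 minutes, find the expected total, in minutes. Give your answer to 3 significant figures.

The rate is λ = 1/18.7 = 0.0534759 per minute.
By memorylessness, E[X | X > 40.5] = 40.5 + 1/λ = 40.5 + 18.7 = 59.2 minutes.

59.2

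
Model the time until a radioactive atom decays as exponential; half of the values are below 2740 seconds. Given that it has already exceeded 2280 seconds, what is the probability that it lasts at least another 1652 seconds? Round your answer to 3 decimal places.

For an exponential, median = ln(2)/λ, so λ = ln 2 / 2740 = 0.000252973 per second.
The exponential is memoryless, so the remaining time is again Exp(λ): the condition X > 2280 is irrelevant.
P(X > 1652) = e^(−0.41791) ≈ 0.658.

0.658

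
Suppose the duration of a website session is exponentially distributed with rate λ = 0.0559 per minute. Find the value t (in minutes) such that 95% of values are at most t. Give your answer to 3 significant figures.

Set 1 − e^(−λt) = 0.95, so t = −ln(0.05)/λ = 2.9957/0.0559 ≈ 53.5909 minutes.

53.6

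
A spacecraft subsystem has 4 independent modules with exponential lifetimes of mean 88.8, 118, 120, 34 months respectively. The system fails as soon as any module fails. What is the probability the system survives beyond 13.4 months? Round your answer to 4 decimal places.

0.4629

The first failure time is exponential with rate Σλ_i = 1/88.8 + 1/118 + 1/120 + 1/34 = 0.0574809 per month.
P(min > 13.4) = e^(−0.0574809·13.4) = e^(−0.77024) ≈ 0.4629.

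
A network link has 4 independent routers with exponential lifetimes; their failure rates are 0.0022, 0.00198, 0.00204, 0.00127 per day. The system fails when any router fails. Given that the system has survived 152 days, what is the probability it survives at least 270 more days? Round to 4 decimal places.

Time to first failure ~ Exp(Σλ) with Σλ = 0.00749.
By memorylessness, P(T > 152+270 | T > 152) = P(T > 270) = e^(−0.00749·270) ≈ 0.1324.

0.1324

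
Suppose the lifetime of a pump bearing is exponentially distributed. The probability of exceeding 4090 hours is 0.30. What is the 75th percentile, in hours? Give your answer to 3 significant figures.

4710

e^(−λ·4090) = 0.30 ⇒ λ = −ln(0.30)/4090 = 0.00029437.
75th percentile: 1 − e^(−λt) = 0.75, t = −ln(0.25)/λ = 4709.36 hours.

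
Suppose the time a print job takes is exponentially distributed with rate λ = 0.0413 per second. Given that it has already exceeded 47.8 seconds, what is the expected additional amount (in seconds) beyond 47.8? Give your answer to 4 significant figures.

24.21

By memorylessness, the remaining amount past any threshold is again Exp(λ) with mean 1/λ = 24.2131 seconds.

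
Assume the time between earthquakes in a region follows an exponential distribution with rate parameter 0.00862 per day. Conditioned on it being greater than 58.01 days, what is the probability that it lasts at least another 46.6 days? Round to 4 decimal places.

The exponential is memoryless, so the remaining time is again Exp(λ): the condition X > 58.01 is irrelevant.
P(X > 46.6) = e^(−0.40169) ≈ 0.6692.

0.6692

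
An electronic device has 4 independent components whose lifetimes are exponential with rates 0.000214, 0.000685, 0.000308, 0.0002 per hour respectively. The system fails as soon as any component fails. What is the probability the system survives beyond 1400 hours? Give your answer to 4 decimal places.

0.1395

The time to first failure is exponential with rate Σλ = 0.000214 + 0.000685 + 0.000308 + 0.0002 = 0.001407.
P(min > 1400) = e^(−0.001407·1400) = e^(−1.9698) ≈ 0.1395.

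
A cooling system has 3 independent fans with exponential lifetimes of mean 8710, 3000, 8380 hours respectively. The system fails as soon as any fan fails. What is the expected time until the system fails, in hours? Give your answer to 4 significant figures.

1762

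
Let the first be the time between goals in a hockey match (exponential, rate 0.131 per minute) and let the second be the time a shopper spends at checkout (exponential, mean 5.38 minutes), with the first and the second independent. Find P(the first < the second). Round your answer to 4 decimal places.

0.4134

λ_1 = 0.131, λ_2 = 1/5.38 = 0.185874.
For independent exponentials, P(the first < the second) = λ_1/(λ_1+λ_2) = 0.131/0.316874 ≈ 0.4134.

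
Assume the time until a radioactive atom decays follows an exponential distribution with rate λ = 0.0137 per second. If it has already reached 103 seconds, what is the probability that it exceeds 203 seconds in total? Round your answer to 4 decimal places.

0.2541

By the memoryless property, P(X > 103+100 | X > 103) = P(X > 100).
P(X > 100) = e^(−1.37) ≈ 0.2541.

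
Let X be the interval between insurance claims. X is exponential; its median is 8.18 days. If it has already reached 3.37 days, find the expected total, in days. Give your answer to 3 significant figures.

15.2

For an exponential, median = ln(2)/λ, so λ = ln 2 / 8.18 = 0.0847368 per day.
By memorylessness, E[X | X > 3.37] = 3.37 + 1/λ = 3.37 + 11.8012 = 15.1712 days.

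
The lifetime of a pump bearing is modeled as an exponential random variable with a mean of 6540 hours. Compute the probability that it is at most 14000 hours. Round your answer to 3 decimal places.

0.882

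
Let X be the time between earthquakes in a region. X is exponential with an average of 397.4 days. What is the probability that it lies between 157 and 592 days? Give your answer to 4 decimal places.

0.4482

The rate is λ = 1/397.4 = 0.00251636 per day.
P(157 < X < 592) = e^(−λ·157) − e^(−λ·592) = 0.67363 − 0.22544 ≈ 0.4482.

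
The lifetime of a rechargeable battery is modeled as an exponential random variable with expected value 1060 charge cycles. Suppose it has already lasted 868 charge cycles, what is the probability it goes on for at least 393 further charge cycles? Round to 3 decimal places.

The rate is λ = 1/1060 = 0.000943396 per charge cycle.
The exponential is memoryless, so the remaining time is again Exp(λ): the condition X > 868 is irrelevant.
P(X > 393) = e^(−0.37075) ≈ 0.690.

0.690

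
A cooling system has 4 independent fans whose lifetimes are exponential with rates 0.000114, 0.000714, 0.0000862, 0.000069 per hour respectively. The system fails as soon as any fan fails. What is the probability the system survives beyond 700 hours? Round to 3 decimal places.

0.502

The time to first failure is exponential with rate Σλ = 0.000114 + 0.000714 + 0.0000862 + 0.000069 = 0.0009832.
P(min > 700) = e^(−0.0009832·700) = e^(−0.68824) ≈ 0.502.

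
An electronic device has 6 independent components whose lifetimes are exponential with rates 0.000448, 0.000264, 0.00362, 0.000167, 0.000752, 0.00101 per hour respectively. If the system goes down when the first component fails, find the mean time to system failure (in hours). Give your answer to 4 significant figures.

159.7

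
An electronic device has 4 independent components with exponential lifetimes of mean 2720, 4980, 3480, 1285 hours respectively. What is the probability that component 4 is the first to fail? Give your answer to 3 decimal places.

0.476

Rates: λ_i = 1/mean_i → 0.000367647, 0.000200803, 0.000287356, 0.00077821; Σλ = 0.00163402.
P(component 4 first) = λ_4/Σλ = 0.00077821/0.00163402 ≈ 0.476.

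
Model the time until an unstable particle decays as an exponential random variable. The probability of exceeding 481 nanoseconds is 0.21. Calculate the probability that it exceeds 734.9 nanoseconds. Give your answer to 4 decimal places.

0.0921

e^(−λ·481) = 0.21 ⇒ λ = −ln(0.21)/481 = 0.00324459.
P(X > 734.9) = e^(−0.00324459·734.9) = e^(−2.3844) ≈ 0.0921.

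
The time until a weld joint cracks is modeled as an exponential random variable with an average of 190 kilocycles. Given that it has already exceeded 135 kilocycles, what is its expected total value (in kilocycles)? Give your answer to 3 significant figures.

The rate is λ = 1/190 = 0.00526316 per kilocycle.
By memorylessness, E[X | X > 135] = 135 + 1/λ = 135 + 190 = 325 kilocycles.

325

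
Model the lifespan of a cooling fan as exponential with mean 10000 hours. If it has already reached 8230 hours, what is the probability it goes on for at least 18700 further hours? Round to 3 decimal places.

The rate is λ = 1/10000 = 0.0001 per hour.
By the memoryless property, P(X > 8230+18700 | X > 8230) = P(X > 18700).
P(X > 18700) = e^(−1.87) ≈ 0.154.

0.154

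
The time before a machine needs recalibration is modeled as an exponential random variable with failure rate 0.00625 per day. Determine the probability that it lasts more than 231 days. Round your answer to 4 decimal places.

P(X > 231) = e^(−λ·231) = e^(−1.4438) ≈ 0.2360.

0.2360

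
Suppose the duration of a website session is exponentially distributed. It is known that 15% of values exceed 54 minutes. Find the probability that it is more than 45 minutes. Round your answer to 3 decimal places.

0.206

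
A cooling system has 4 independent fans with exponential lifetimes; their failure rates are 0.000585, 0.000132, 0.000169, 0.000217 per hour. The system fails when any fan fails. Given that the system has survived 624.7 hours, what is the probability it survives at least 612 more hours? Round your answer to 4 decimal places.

Time to first failure ~ Exp(Σλ) with Σλ = 0.001103.
By memorylessness, P(T > 624.7+612 | T > 624.7) = P(T > 612) = e^(−0.001103·612) ≈ 0.5091.

0.5091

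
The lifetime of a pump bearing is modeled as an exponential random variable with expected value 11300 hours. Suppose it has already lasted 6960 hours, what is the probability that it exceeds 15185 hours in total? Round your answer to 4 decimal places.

The rate is λ = 1/11300 = 0.0000884956 per hour.
By the memoryless property, P(X > 6960+8225 | X > 6960) = P(X > 8225).
P(X > 8225) = e^(−0.72788) ≈ 0.4829.

0.4829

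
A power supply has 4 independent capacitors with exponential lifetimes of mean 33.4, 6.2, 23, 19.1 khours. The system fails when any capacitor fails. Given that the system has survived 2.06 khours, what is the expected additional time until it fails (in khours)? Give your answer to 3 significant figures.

First-failure rate Σλ = 1/33.4 + 1/6.2 + 1/23 + 1/19.1 = 0.287065.
By memorylessness the expected residual is 1/Σλ = 3.48353 khours, regardless of the 2.06 already elapsed.

3.48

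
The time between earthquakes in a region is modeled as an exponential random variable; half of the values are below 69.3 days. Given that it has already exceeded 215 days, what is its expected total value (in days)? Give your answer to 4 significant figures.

315.0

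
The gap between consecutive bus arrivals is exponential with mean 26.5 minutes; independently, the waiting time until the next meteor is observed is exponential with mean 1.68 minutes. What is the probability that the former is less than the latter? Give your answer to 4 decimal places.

0.0596

λ_1 = 1/26.5 = 0.0377358, λ_2 = 1/1.68 = 0.595238.
For independent exponentials, P(the former < the latter) = λ_1/(λ_1+λ_2) = 0.0377358/0.632974 ≈ 0.0596.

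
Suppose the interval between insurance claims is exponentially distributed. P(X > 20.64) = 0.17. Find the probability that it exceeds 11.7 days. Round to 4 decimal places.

0.3662

e^(−λ·20.64) = 0.17 ⇒ λ = −ln(0.17)/20.64 = 0.0858506.
P(X > 11.7) = e^(−0.0858506·11.7) = e^(−1.0045) ≈ 0.3662.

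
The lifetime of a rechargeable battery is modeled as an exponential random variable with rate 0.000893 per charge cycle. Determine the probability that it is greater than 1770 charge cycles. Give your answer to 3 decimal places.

0.206

P(X > 1770) = e^(−λ·1770) = e^(−1.5806) ≈ 0.206.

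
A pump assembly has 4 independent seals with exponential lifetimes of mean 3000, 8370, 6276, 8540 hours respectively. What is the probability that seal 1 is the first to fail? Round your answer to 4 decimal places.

0.4571

Rates: λ_i = 1/mean_i → 0.000333333, 0.000119474, 0.000159337, 0.000117096; Σλ = 0.000729241.
P(seal 1 first) = λ_1/Σλ = 0.000333333/0.000729241 ≈ 0.4571.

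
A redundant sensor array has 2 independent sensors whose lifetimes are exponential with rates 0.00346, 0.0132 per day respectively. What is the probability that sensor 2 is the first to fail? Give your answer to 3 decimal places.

The time to first failure is exponential with rate Σλ = 0.00346 + 0.0132 = 0.01666.
P(sensor 2 first) = λ_2/Σλ = 0.0132/0.01666 ≈ 0.792.

0.792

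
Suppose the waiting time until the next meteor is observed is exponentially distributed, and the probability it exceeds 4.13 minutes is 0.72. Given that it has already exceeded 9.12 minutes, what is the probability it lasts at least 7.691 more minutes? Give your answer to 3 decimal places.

From e^(−λ·4.13) = 0.72, λ = −ln(0.72)/4.13 = 0.0795409.
Memoryless: P(X > 9.12+7.691 | X > 9.12) = P(X > 7.691) = e^(−0.0795409·7.691) ≈ 0.542.

0.542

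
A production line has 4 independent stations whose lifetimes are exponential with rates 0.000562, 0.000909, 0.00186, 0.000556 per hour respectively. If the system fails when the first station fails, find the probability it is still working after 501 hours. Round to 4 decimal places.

The time to first failure is exponential with rate Σλ = 0.000562 + 0.000909 + 0.00186 + 0.000556 = 0.003887.
P(min > 501) = e^(−0.003887·501) = e^(−1.9474) ≈ 0.1426.

0.1426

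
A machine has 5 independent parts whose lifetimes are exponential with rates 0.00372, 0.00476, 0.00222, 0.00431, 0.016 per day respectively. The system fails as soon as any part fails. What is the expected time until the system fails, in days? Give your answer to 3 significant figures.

The time to first failure is exponential with rate Σλ = 0.00372 + 0.00476 + 0.00222 + 0.00431 + 0.016 = 0.03101.
E[min] = 1/Σλ = 1/0.03101 = 32.2477 days.

32.2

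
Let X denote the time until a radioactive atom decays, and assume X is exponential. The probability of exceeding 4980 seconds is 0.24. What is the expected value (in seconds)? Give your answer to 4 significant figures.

3490

e^(−λ·4980) = 0.24 ⇒ λ = −ln(0.24)/4980 = 0.00028657.
Mean = 1/λ = 3489.55 seconds.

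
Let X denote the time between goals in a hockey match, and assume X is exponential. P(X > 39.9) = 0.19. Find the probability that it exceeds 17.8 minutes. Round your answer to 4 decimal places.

0.4767

e^(−λ·39.9) = 0.19 ⇒ λ = −ln(0.19)/39.9 = 0.0416223.
P(X > 17.8) = e^(−0.0416223·17.8) = e^(−0.74088) ≈ 0.4767.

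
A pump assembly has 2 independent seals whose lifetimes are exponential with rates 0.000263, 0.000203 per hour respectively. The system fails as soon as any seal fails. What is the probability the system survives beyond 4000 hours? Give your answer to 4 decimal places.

0.1551

The time to first failure is exponential with rate Σλ = 0.000263 + 0.000203 = 0.000466.
P(min > 4000) = e^(−0.000466·4000) = e^(−1.864) ≈ 0.1551.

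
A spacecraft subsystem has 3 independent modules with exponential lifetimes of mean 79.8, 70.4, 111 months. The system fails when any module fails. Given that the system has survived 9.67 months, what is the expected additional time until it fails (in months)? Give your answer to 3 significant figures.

28.0

First-failure rate Σλ = 1/79.8 + 1/70.4 + 1/111 = 0.0357449.
By memorylessness the expected residual is 1/Σλ = 27.976 months, regardless of the 9.67 already elapsed.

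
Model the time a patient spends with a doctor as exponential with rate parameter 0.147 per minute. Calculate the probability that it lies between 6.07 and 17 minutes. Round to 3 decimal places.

0.328

P(6.07 < X < 17) = e^(−λ·6.07) − e^(−λ·17) = 0.40972 − 0.08217 ≈ 0.328.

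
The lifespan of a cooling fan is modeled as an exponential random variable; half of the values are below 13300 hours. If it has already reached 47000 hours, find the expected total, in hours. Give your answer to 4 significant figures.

66190

For an exponential, median = ln(2)/λ, so λ = ln 2 / 13300 = 0.0000521163 per hour.
By memorylessness, E[X | X > 47000] = 47000 + 1/λ = 47000 + 19187.8 = 66187.8 hours.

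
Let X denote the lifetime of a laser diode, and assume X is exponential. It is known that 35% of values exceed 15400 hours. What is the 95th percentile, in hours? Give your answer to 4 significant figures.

43940

e^(−λ·15400) = 0.35 ⇒ λ = −ln(0.35)/15400 = 0.0000681703.
95th percentile: 1 − e^(−λt) = 0.95, t = −ln(0.05)/λ = 43944.9 hours.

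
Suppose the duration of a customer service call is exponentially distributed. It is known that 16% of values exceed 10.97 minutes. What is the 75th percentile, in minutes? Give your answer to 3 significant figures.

e^(−λ·10.97) = 0.16 ⇒ λ = −ln(0.16)/10.97 = 0.167054.
75th percentile: 1 − e^(−λt) = 0.75, t = −ln(0.25)/λ = 8.29848 minutes.

8.30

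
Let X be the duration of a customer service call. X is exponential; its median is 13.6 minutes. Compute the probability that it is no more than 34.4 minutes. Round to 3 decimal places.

0.827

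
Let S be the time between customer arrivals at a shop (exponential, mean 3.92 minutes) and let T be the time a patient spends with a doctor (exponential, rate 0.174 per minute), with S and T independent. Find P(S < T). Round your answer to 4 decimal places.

λ_1 = 1/3.92 = 0.255102, λ_2 = 0.174.
For independent exponentials, P(S < T) = λ_1/(λ_1+λ_2) = 0.255102/0.429102 ≈ 0.5945.

0.5945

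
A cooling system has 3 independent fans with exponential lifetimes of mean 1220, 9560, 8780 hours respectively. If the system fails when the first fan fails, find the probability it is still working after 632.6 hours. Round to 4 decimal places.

0.5185

The first failure time is exponential with rate Σλ_i = 1/1220 + 1/9560 + 1/8780 = 0.00103817 per hour.
P(min > 632.6) = e^(−0.00103817·632.6) = e^(−0.65675) ≈ 0.5185.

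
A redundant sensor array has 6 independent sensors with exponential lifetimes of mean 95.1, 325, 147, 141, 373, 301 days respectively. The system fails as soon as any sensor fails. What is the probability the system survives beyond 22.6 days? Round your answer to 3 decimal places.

0.469

The first failure time is exponential with rate Σλ_i = 1/95.1 + 1/325 + 1/147 + 1/141 + 1/373 + 1/301 = 0.0334903 per day.
P(min > 22.6) = e^(−0.0334903·22.6) = e^(−0.75688) ≈ 0.469.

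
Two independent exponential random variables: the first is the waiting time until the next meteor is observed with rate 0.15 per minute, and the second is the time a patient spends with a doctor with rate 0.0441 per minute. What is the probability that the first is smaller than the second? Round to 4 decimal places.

0.7728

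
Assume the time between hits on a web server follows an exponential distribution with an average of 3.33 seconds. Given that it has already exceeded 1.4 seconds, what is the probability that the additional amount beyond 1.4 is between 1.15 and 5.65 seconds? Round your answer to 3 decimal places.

0.525

The rate is λ = 1/3.33 = 0.3003 per second.
Memoryless: the residual past 1.4 is again Exp(λ).
P(1.15 < residual < 5.65) = e^(−λ·1.15) − e^(−λ·5.65) = 0.70798 − 0.18329 ≈ 0.525.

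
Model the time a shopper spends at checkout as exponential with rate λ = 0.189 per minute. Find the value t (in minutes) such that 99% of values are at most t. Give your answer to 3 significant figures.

24.4

Set 1 − e^(−λt) = 0.99, so t = −ln(0.01)/λ = 4.6052/0.189 ≈ 24.366 minutes.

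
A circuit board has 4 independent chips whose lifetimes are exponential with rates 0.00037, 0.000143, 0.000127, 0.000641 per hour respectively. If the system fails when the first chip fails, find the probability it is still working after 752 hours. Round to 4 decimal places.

0.3816

The time to first failure is exponential with rate Σλ = 0.00037 + 0.000143 + 0.000127 + 0.000641 = 0.001281.
P(min > 752) = e^(−0.001281·752) = e^(−0.96331) ≈ 0.3816.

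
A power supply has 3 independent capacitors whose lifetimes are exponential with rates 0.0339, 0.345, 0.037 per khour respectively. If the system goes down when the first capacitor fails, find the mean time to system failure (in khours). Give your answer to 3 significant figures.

2.40

The time to first failure is exponential with rate Σλ = 0.0339 + 0.345 + 0.037 = 0.4159.
E[min] = 1/Σλ = 1/0.4159 = 2.40442 khours.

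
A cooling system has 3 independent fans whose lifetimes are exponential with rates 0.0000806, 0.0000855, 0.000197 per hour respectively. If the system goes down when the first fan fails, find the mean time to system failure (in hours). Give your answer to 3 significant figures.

The time to first failure is exponential with rate Σλ = 0.0000806 + 0.0000855 + 0.000197 = 0.0003631.
E[min] = 1/Σλ = 1/0.0003631 = 2754.06 hours.

2750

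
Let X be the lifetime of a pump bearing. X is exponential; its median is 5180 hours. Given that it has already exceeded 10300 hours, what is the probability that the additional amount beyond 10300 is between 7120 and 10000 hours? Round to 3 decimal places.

For an exponential, median = ln(2)/λ, so λ = ln 2 / 5180 = 0.000133812 per hour.
Memoryless: the residual past 10300 is again Exp(λ).
P(7120 < residual < 10000) = e^(−λ·7120) − e^(−λ·10000) = 0.38568 − 0.26234 ≈ 0.123.

0.123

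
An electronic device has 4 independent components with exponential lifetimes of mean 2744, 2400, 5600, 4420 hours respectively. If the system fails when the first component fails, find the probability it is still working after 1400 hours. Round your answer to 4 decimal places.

0.1901

The first failure time is exponential with rate Σλ_i = 1/2744 + 1/2400 + 1/5600 + 1/4420 = 0.00118591 per hour.
P(min > 1400) = e^(−0.00118591·1400) = e^(−1.6603) ≈ 0.1901.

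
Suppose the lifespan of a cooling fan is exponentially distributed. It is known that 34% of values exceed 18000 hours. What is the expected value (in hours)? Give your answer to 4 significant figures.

e^(−λ·18000) = 0.34 ⇒ λ = −ln(0.34)/18000 = 0.0000599339.
Mean = 1/λ = 16685.1 hours.

16690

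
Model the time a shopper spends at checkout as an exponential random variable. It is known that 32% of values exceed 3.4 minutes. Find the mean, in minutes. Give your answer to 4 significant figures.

2.984

e^(−λ·3.4) = 0.32 ⇒ λ = −ln(0.32)/3.4 = 0.335128.
Mean = 1/λ = 2.98394 minutes.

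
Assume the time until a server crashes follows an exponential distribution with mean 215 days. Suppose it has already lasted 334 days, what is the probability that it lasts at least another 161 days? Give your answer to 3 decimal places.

0.473

The rate is λ = 1/215 = 0.00465116 per day.
The exponential is memoryless, so the remaining time is again Exp(λ): the condition X > 334 is irrelevant.
P(X > 161) = e^(−0.74884) ≈ 0.473.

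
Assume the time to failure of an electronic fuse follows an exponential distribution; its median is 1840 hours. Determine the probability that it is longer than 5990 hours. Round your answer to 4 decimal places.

For an exponential, median = ln(2)/λ, so λ = ln 2 / 1840 = 0.00037671 per hour.
P(X > 5990) = e^(−λ·5990) = e^(−2.2565) ≈ 0.1047.

0.1047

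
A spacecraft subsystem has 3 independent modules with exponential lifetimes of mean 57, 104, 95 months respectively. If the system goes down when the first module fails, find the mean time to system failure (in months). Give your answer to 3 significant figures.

26.5

The first failure time is exponential with rate Σλ_i = 1/57 + 1/104 + 1/95 = 0.0376856 per month.
E[min] = 1/Σλ = 1/0.0376856 = 26.5354 months.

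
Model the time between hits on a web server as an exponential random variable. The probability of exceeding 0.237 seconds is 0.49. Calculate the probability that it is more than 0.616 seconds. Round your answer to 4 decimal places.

0.1566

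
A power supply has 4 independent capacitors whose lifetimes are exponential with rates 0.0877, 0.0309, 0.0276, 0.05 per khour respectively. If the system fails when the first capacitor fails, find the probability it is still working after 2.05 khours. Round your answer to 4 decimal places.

0.6688

The time to first failure is exponential with rate Σλ = 0.0877 + 0.0309 + 0.0276 + 0.05 = 0.1962.
P(min > 2.05) = e^(−0.1962·2.05) = e^(−0.40221) ≈ 0.6688.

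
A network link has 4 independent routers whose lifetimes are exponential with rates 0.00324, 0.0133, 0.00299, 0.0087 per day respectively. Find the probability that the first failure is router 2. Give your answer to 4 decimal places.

The time to first failure is exponential with rate Σλ = 0.00324 + 0.0133 + 0.00299 + 0.0087 = 0.02823.
P(router 2 first) = λ_2/Σλ = 0.0133/0.02823 ≈ 0.4711.

0.4711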